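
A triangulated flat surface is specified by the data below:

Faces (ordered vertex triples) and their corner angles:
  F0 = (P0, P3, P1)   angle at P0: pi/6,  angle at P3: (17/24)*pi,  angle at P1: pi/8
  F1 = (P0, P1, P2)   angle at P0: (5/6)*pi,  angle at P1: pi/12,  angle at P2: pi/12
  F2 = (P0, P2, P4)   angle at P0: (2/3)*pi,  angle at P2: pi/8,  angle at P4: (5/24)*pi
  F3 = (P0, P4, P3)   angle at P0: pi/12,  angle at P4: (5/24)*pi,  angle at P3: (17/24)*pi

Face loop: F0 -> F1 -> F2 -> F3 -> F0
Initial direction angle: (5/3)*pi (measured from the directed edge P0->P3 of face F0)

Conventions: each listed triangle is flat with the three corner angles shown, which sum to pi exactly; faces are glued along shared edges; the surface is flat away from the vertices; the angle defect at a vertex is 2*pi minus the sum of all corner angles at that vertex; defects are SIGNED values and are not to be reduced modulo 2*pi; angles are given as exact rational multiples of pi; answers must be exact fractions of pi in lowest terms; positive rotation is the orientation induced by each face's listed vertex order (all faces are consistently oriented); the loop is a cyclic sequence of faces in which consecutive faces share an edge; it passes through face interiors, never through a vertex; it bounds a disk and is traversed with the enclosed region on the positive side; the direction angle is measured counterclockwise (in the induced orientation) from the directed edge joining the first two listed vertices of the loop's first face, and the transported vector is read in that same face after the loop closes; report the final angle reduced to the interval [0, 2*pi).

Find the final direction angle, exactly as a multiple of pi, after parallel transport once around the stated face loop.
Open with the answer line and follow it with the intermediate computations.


Answer: final direction angle = (23/12)*pi

enclosed vertex P0: corner angles sum to (7/4)*pi, defect = 2*pi - (7/4)*pi = pi/4
final direction = starting direction + enclosed defect total, reduced mod 2*pi (induced orientation)
final angle = (5/3)*pi + pi/4 = (23/12)*pi (mod 2*pi)


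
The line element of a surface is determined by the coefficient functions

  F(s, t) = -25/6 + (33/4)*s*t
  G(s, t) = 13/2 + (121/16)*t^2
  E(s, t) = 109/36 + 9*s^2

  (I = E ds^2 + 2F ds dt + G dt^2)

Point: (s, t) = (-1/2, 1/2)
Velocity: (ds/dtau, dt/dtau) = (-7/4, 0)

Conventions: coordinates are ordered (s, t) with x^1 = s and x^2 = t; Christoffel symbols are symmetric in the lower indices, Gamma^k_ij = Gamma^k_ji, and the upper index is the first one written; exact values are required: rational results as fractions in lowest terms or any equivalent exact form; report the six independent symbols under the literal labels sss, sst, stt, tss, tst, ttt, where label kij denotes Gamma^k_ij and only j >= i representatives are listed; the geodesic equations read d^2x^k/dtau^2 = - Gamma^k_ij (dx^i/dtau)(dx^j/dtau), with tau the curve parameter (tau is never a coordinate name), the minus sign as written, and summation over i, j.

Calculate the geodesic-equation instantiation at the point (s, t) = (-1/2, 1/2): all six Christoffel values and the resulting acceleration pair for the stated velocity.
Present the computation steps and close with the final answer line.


E = 95/18, F = -299/48, G = 537/64 at the point
E_s = -9, E_t = 0, F_s = 33/8, F_t = -33/8, G_s = 0, G_t = 121/16
EG - F^2 = 12629/2304;  g^inv = (2304/12629) * [[537/64, 299/48], [299/48, 95/18]]
first-kind symbols [ij,l] = (1/2)(d_i g_jl + d_j g_il - d_l g_ij): [ss,s] = E_s/2 = -9/2, [ss,t] = F_s - E_t/2 = 33/8, [st,s] = E_t/2 = 0, [st,t] = G_s/2 = 0, [tt,s] = F_t - G_s/2 = -33/8, [tt,t] = G_t/2 = 121/32
Gamma^s_ij = (G*[ij,s] - F*[ij,t])/(EG - F^2), Gamma^t_ij = (E*[ij,t] - F*[ij,s])/(EG - F^2)
Gamma_sss = -27792/12629, Gamma_sst = 0, Gamma_stt = -25476/12629, Gamma_tss = -14424/12629, Gamma_tst = 0, Gamma_ttt = -13222/12629
d^2s/dtau^2 = -(Gamma_sss*(-7/4)^2 + 2*Gamma_sst*(-7/4)*(0) + Gamma_stt*(0)^2) = 85113/12629
d^2t/dtau^2 = -(Gamma_tss*(-7/4)^2 + 2*Gamma_tst*(-7/4)*(0) + Gamma_ttt*(0)^2) = 88347/25258

Answer: Gamma_sss = -27792/12629, Gamma_sst = 0, Gamma_stt = -25476/12629, Gamma_tss = -14424/12629, Gamma_tst = 0, Gamma_ttt = -13222/12629; accelerations (d^2s/dtau^2, d^2t/dtau^2) = (85113/12629, 88347/25258)


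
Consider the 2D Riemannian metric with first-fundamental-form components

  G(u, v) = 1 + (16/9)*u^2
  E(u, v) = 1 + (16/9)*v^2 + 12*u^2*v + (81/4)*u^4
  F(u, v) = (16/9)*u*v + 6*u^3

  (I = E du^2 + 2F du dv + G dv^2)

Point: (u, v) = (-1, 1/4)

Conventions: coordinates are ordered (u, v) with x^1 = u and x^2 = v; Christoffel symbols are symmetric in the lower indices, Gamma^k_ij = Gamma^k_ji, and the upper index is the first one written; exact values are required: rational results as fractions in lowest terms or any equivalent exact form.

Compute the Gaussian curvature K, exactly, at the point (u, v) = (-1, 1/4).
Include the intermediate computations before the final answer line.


E = 877/36, F = -58/9, G = 25/9, EG - F^2 = 941/36 at the point
E_u = -87, E_v = 116/9, F_u = 166/9, F_v = -16/9, G_u = -32/9, G_v = 0
E_vv = 32/9, F_uv = 16/9, G_uu = 32/9
Brioschi: K = (det M1 - det M2) / (EG - F^2)^2 with the standard first/second-derivative matrices M1, M2.
M1 = [[-E_vv/2 + F_uv - G_uu/2, E_u/2, F_u - E_v/2], [F_v - G_u/2, E, F], [G_v/2, F, G]] = [[-16/9, -87/2, 12], [0, 877/36, -58/9], [0, -58/9, 25/9]]; det M1 = -3764/81
M2 = [[0, E_v/2, G_u/2], [E_v/2, E, F], [G_u/2, F, G]] = [[0, 58/9, -16/9], [58/9, 877/36, -58/9], [-16/9, -58/9, 25/9]]; det M2 = -3620/81
det M1 - det M2 = -16/9; K = -16/9 / (941/36)^2 = -2304/885481

Answer: K = -2304/885481


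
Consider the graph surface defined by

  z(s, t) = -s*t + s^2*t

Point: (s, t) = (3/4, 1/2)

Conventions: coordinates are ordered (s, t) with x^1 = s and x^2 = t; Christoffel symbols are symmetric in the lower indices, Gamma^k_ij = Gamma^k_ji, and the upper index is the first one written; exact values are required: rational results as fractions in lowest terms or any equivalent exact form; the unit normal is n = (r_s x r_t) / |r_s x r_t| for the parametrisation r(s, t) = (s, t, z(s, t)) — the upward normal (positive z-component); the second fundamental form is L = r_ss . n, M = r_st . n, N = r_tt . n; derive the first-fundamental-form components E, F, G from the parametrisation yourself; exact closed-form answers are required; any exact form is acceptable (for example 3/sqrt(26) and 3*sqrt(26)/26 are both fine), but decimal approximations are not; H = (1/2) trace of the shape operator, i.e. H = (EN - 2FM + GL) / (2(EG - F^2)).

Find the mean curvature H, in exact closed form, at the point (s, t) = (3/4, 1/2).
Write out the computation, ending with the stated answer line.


z_s = 1/4, z_t = -3/16, z_ss = 1, z_st = 1/2, z_tt = 0
E = 17/16, F = -3/64, G = 265/256; answer radicand W^2 = 281/256
unnormalised second-form numerators: l = 1, m = 1/2, n = 0; L = l/sqrt(281/256), and similarly M = m/sqrt(W^2), N = n/sqrt(W^2)
H = (E*n - 2*F*m + G*l) / (2*(EG - F^2)*sqrt(W^2)); E*n - 2*F*m + G*l = 277/256, EG - F^2 = 281/256, so H = (277/562)/sqrt(281/256)

Answer: H = 2216*sqrt(281)/78961


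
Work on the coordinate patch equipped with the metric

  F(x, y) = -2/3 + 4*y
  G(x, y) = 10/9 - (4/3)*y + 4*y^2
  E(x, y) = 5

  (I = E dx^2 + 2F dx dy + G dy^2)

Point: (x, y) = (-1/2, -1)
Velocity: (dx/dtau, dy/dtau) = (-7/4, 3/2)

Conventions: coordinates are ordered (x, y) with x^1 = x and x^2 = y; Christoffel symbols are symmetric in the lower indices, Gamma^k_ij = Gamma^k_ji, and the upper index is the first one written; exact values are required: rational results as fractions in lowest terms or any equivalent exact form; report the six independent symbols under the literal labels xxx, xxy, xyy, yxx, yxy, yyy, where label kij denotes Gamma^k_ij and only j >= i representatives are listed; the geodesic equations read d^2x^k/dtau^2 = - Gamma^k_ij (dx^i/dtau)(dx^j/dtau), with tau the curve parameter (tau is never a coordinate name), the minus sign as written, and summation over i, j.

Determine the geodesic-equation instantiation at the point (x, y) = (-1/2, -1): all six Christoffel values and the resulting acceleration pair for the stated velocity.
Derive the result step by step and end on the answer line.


E = 5, F = -14/3, G = 58/9 at the point
E_x = 0, E_y = 0, F_x = 0, F_y = 4, G_x = 0, G_y = -28/3
EG - F^2 = 94/9;  g^inv = (9/94) * [[58/9, 14/3], [14/3, 5]]
first-kind symbols [ij,l] = (1/2)(d_i g_jl + d_j g_il - d_l g_ij): [xx,x] = E_x/2 = 0, [xx,y] = F_x - E_y/2 = 0, [xy,x] = E_y/2 = 0, [xy,y] = G_x/2 = 0, [yy,x] = F_y - G_x/2 = 4, [yy,y] = G_y/2 = -14/3
Gamma^x_ij = (G*[ij,x] - F*[ij,y])/(EG - F^2), Gamma^y_ij = (E*[ij,y] - F*[ij,x])/(EG - F^2)
Gamma_xxx = 0, Gamma_xxy = 0, Gamma_xyy = 18/47, Gamma_yxx = 0, Gamma_yxy = 0, Gamma_yyy = -21/47
d^2x/dtau^2 = -(Gamma_xxx*(-7/4)^2 + 2*Gamma_xxy*(-7/4)*(3/2) + Gamma_xyy*(3/2)^2) = -81/94
d^2y/dtau^2 = -(Gamma_yxx*(-7/4)^2 + 2*Gamma_yxy*(-7/4)*(3/2) + Gamma_yyy*(3/2)^2) = 189/188

Answer: Gamma_xxx = 0, Gamma_xxy = 0, Gamma_xyy = 18/47, Gamma_yxx = 0, Gamma_yxy = 0, Gamma_yyy = -21/47; accelerations (d^2x/dtau^2, d^2y/dtau^2) = (-81/94, 189/188)


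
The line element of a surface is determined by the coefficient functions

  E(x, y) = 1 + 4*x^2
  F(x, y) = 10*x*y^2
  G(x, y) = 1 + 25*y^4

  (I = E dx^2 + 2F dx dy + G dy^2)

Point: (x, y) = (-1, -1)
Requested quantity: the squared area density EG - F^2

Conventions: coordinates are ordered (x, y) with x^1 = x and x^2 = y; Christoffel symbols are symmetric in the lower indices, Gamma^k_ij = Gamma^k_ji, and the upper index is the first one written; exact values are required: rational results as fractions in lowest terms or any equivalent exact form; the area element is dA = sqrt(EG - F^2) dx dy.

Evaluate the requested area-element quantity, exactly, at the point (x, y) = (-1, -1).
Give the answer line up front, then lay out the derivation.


Answer: EG - F^2 = 30

E = 5, F = -10, G = 26; EG - F^2 = 30


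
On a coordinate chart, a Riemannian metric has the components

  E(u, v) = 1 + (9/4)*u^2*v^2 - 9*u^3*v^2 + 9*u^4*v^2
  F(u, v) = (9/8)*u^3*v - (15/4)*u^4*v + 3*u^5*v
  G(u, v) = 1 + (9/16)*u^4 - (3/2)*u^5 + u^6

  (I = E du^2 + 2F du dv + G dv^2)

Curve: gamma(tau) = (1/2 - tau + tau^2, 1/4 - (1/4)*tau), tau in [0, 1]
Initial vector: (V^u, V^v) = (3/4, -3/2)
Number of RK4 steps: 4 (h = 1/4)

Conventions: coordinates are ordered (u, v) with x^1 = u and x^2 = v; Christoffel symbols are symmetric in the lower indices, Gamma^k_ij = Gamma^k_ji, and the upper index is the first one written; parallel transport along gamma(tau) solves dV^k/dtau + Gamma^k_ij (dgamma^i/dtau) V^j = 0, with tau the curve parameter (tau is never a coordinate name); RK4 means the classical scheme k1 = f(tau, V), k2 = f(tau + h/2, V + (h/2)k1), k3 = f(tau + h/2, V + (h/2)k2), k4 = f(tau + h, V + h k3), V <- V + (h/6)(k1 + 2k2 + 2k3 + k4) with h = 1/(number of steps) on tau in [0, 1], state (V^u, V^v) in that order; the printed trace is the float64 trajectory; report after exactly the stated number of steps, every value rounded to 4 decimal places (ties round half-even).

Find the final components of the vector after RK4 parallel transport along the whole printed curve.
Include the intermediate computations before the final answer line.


gamma'(tau) = (-1 + 2*tau, -1/4); f(tau, V)^k = -Gamma^k_ij(gamma(tau)) gamma'^i(tau) V^j; h = 1/4; intermediate values shown to 6 dp
curve data and Christoffel symbols at the stage parameters:
  tau = 0.000000: gamma = (0.500000, 0.250000), gamma' = (-1.000000, -0.250000); Gamma_uuu = 0.000000, Gamma_uuv = 0.000000, Gamma_uvv = 0.000000, Gamma_vuu = -0.023346, Gamma_vuv = 0.000000, Gamma_vvv = 0.000000
  tau = 0.125000: gamma = (0.390625, 0.218750), gamma' = (-0.750000, -0.250000); Gamma_uuu = -0.005155, Gamma_uuv = 0.003580, Gamma_uvv = 0.000000, Gamma_vuu = -0.010083, Gamma_vuv = 0.007002, Gamma_vvv = 0.000000
  tau = 0.250000: gamma = (0.312500, 0.187500), gamma' = (-0.500000, -0.250000); Gamma_uuu = -0.002311, Gamma_uuv = 0.005777, Gamma_uvv = 0.000000, Gamma_vuu = -0.002995, Gamma_vuv = 0.007488, Gamma_vvv = 0.000000
  tau = 0.375000: gamma = (0.265625, 0.156250), gamma' = (-0.250000, -0.250000); Gamma_uuu = -0.000427, Gamma_uuv = 0.005439, Gamma_uvv = 0.000000, Gamma_vuu = -0.000500, Gamma_vuv = 0.006370, Gamma_vvv = 0.000000
  tau = 0.500000: gamma = (0.250000, 0.125000), gamma' = (0.000000, -0.250000); Gamma_uuu = 0.000000, Gamma_uuv = 0.004388, Gamma_uvv = 0.000000, Gamma_vuu = 0.000000, Gamma_vuv = 0.005850, Gamma_vvv = 0.000000
  tau = 0.625000: gamma = (0.265625, 0.093750), gamma' = (0.250000, -0.250000); Gamma_uuu = -0.000154, Gamma_uuv = 0.003265, Gamma_uvv = 0.000000, Gamma_vuu = -0.000300, Gamma_vuv = 0.006374, Gamma_vvv = 0.000000
  tau = 0.750000: gamma = (0.312500, 0.062500), gamma' = (0.500000, -0.250000); Gamma_uuu = -0.000257, Gamma_uuv = 0.001927, Gamma_uvv = 0.000000, Gamma_vuu = -0.000999, Gamma_vuv = 0.007496, Gamma_vvv = 0.000000
  tau = 0.875000: gamma = (0.390625, 0.031250), gamma' = (0.750000, -0.250000); Gamma_uuu = -0.000105, Gamma_uuv = 0.000512, Gamma_uvv = 0.000000, Gamma_vuu = -0.001442, Gamma_vuv = 0.007007, Gamma_vvv = 0.000000
  tau = 1.000000: gamma = (0.500000, 0.000000), gamma' = (1.000000, -0.250000); Gamma_uuu = 0.000000, Gamma_uuv = 0.000000, Gamma_uvv = 0.000000, Gamma_vuu = 0.000000, Gamma_vuv = 0.000000, Gamma_vvv = 0.000000
step 0: V^u = 0.7500, V^v = -1.5000
step 1: k1 = (0.000000, -0.017510), k2 = (-0.006262, -0.012248), k3 = (-0.006258, -0.012240), k4 = (-0.004125, -0.005348); V <- V + (h/6)(k1 + 2k2 + 2k3 + k4): V^u = 0.7488, V^v = -1.5030
step 2: k1 = (-0.004125, -0.005347), k2 = (-0.001107, -0.001296), k3 = (-0.001106, -0.001295), k4 = (0.000821, 0.001095); V <- V + (h/6)(k1 + 2k2 + 2k3 + k4): V^u = 0.7485, V^v = -1.5034
step 3: k1 = (0.000821, 0.001095), k2 = (0.001867, 0.003644), k3 = (0.001867, 0.003644), k4 = (0.001905, 0.007409); V <- V + (h/6)(k1 + 2k2 + 2k3 + k4): V^u = 0.7489, V^v = -1.5024
step 4: k1 = (0.001905, 0.007408), k2 = (0.000731, 0.010013), k3 = (0.000731, 0.010011), k4 = (0.000000, 0.000000); V <- V + (h/6)(k1 + 2k2 + 2k3 + k4): V^u = 0.7491, V^v = -1.5004

Answer: V^u = 0.7491, V^v = -1.5004


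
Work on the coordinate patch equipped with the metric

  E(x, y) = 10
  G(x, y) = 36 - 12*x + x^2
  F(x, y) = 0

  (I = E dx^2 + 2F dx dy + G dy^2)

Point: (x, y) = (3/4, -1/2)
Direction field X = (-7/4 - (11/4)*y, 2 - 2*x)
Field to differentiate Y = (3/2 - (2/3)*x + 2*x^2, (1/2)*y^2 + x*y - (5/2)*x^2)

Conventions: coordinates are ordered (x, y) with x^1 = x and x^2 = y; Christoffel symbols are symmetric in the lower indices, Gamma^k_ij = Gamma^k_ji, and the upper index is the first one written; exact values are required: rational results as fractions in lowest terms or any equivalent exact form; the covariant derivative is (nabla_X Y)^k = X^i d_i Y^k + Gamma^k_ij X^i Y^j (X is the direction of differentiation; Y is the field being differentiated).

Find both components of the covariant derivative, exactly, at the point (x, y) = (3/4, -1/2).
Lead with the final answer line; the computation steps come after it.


Answer: (nabla_X Y)^x = -3353/2560, (nabla_X Y)^y = 1879/1344

E = 10, F = 0, G = 441/16 at the point
E_x = 0, E_y = 0, F_x = 0, F_y = 0, G_x = -21/2, G_y = 0
EG - F^2 = 2205/8;  g^inv = (8/2205) * [[441/16, 0], [0, 10]]
first-kind symbols [ij,l] = (1/2)(d_i g_jl + d_j g_il - d_l g_ij): [xx,x] = E_x/2 = 0, [xx,y] = F_x - E_y/2 = 0, [xy,x] = E_y/2 = 0, [xy,y] = G_x/2 = -21/4, [yy,x] = F_y - G_x/2 = 21/4, [yy,y] = G_y/2 = 0
Gamma^x_ij = (G*[ij,x] - F*[ij,y])/(EG - F^2), Gamma^y_ij = (E*[ij,y] - F*[ij,x])/(EG - F^2)
Gamma_xxx = 0, Gamma_xxy = 0, Gamma_xyy = 21/40, Gamma_yxx = 0, Gamma_yxy = -4/21, Gamma_yyy = 0
X = (-3/8, 1/2), Y = (17/8, -53/32) at the point


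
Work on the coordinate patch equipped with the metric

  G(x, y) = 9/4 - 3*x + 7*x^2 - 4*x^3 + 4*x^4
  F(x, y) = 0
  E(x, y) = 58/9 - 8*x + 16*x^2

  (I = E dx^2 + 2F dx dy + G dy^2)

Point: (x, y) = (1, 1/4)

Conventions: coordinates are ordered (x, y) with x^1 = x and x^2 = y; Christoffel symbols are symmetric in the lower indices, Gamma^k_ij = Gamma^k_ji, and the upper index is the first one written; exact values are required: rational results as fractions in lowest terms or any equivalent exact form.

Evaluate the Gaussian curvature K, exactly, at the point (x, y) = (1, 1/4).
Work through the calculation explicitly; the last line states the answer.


E = 130/9, F = 0, G = 25/4, EG - F^2 = 1625/18 at the point
E_x = 24, E_y = 0, F_x = 0, F_y = 0, G_x = 15, G_y = 0
E_yy = 0, F_xy = 0, G_xx = 38
The intrinsic route: Brioschi's K = (det M1 - det M2)/(EG - F^2)^2.
M1 = [[-E_yy/2 + F_xy - G_xx/2, E_x/2, F_x - E_y/2], [F_y - G_x/2, E, F], [G_y/2, F, G]] = [[-19, 12, 0], [-15/2, 130/9, 0], [0, 0, 25/4]]; det M1 = -10375/9
M2 = [[0, E_y/2, G_x/2], [E_y/2, E, F], [G_x/2, F, G]] = [[0, 0, 15/2], [0, 130/9, 0], [15/2, 0, 25/4]]; det M2 = -1625/2
det M1 - det M2 = -6125/18; K = -6125/18 / (1625/18)^2 = -882/21125

Answer: K = -882/21125


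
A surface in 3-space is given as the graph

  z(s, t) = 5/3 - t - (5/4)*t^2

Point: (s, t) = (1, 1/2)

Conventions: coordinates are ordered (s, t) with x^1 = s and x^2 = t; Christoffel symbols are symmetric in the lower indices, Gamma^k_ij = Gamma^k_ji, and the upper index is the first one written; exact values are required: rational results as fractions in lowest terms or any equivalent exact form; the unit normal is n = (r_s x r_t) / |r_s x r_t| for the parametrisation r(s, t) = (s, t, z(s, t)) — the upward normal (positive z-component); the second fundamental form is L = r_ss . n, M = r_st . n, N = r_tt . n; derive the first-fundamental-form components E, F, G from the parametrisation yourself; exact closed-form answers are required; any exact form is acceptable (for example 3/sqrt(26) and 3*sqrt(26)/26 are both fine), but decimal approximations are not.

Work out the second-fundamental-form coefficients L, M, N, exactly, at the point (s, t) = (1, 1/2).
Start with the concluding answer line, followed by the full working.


Answer: L = 0, M = 0, N = -10*sqrt(97)/97

z_s = 0, z_t = -9/4, z_ss = 0, z_st = 0, z_tt = -5/2
E = 1, F = 0, G = 97/16; answer radicand W^2 = 97/16
unnormalised second-form numerators: l = 0, m = 0, n = -5/2; L = l/sqrt(97/16), and similarly M = m/sqrt(W^2), N = n/sqrt(W^2)


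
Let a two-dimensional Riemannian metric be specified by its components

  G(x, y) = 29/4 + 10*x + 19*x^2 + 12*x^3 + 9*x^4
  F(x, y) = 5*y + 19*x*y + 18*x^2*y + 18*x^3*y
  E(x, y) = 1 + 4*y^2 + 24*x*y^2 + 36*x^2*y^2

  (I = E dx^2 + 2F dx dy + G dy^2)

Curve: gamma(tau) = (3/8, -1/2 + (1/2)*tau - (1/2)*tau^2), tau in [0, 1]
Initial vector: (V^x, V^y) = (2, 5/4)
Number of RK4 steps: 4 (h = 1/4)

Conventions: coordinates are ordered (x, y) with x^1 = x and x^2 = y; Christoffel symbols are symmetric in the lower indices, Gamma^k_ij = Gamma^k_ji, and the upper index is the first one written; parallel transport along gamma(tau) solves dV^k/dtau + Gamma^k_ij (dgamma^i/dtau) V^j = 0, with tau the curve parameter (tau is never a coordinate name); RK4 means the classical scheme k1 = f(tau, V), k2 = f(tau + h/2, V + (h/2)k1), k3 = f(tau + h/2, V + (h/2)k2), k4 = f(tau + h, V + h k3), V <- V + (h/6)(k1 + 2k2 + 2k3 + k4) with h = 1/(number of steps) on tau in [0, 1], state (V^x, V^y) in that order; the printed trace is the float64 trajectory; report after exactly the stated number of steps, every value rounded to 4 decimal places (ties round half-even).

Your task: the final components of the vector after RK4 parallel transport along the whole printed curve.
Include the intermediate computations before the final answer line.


gamma'(tau) = (0, 1/2 - tau); f(tau, V)^k = -Gamma^k_ij(gamma(tau)) gamma'^i(tau) V^j; h = 1/4; intermediate values shown to 6 dp
curve data and Christoffel symbols at the stage parameters:
  tau = 0.000000: gamma = (0.375000, -0.500000), gamma' = (0.000000, 0.500000); Gamma_xxx = 0.335556, Gamma_xxy = -0.475372, Gamma_xyy = 0.000000, Gamma_yxx = -0.579822, Gamma_yxy = 0.821414, Gamma_yyy = 0.000000
  tau = 0.125000: gamma = (0.375000, -0.445312), gamma' = (0.000000, 0.375000); Gamma_xxx = 0.279926, Gamma_xxy = -0.445263, Gamma_xyy = 0.000000, Gamma_yxx = -0.543097, Gamma_yxy = 0.863874, Gamma_yyy = 0.000000
  tau = 0.250000: gamma = (0.375000, -0.406250), gamma' = (0.000000, 0.250000); Gamma_xxx = 0.240986, Gamma_xxy = -0.420180, Gamma_xyy = 0.000000, Gamma_yxx = -0.512503, Gamma_yxy = 0.893595, Gamma_yyy = 0.000000
  tau = 0.375000: gamma = (0.375000, -0.382812), gamma' = (0.000000, 0.125000); Gamma_xxx = 0.218154, Gamma_xxy = -0.403660, Gamma_xyy = 0.000000, Gamma_yxx = -0.492353, Gamma_yxy = 0.911021, Gamma_yyy = 0.000000
  tau = 0.500000: gamma = (0.375000, -0.375000), gamma' = (0.000000, 0.000000); Gamma_xxx = 0.210656, Gamma_xxy = -0.397906, Gamma_xyy = 0.000000, Gamma_yxx = -0.485335, Gamma_yxy = 0.916744, Gamma_yyy = 0.000000
  tau = 0.625000: gamma = (0.375000, -0.382812), gamma' = (0.000000, -0.125000); Gamma_xxx = 0.218154, Gamma_xxy = -0.403660, Gamma_xyy = 0.000000, Gamma_yxx = -0.492353, Gamma_yxy = 0.911021, Gamma_yyy = 0.000000
  tau = 0.750000: gamma = (0.375000, -0.406250), gamma' = (0.000000, -0.250000); Gamma_xxx = 0.240986, Gamma_xxy = -0.420180, Gamma_xyy = 0.000000, Gamma_yxx = -0.512503, Gamma_yxy = 0.893595, Gamma_yyy = 0.000000
  tau = 0.875000: gamma = (0.375000, -0.445312), gamma' = (0.000000, -0.375000); Gamma_xxx = 0.279926, Gamma_xxy = -0.445263, Gamma_xyy = 0.000000, Gamma_yxx = -0.543097, Gamma_yxy = 0.863874, Gamma_yyy = 0.000000
  tau = 1.000000: gamma = (0.375000, -0.500000), gamma' = (0.000000, -0.500000); Gamma_xxx = 0.335556, Gamma_xxy = -0.475372, Gamma_xyy = 0.000000, Gamma_yxx = -0.579822, Gamma_yxy = 0.821414, Gamma_yyy = 0.000000
step 0: V^x = 2.0000, V^y = 1.2500
step 1: k1 = (0.475372, -0.821414), k2 = (0.343869, -0.667155), k3 = (0.341124, -0.661830), k4 = (0.219048, -0.465849); V <- V + (h/6)(k1 + 2k2 + 2k3 + k4): V^x = 2.0860, V^y = 1.0856
step 2: k1 = (0.219126, -0.466014), k2 = (0.106637, -0.240670), k3 = (0.105928, -0.239069), k4 = (0.000000, 0.000000); V <- V + (h/6)(k1 + 2k2 + 2k3 + k4): V^x = 2.1129, V^y = 1.0262
step 3: k1 = (0.000000, 0.000000), k2 = (-0.106610, 0.240608), k3 = (-0.105937, 0.239090), k4 = (-0.219163, 0.466094); V <- V + (h/6)(k1 + 2k2 + 2k3 + k4): V^x = 2.0860, V^y = 1.0856
step 4: k1 = (-0.219126, 0.466014), k2 = (-0.343736, 0.666898), k3 = (-0.341135, 0.661852), k4 = (-0.475546, 0.821715); V <- V + (h/6)(k1 + 2k2 + 2k3 + k4): V^x = 2.0000, V^y = 1.2500

Answer: V^x = 2.0000, V^y = 1.2500


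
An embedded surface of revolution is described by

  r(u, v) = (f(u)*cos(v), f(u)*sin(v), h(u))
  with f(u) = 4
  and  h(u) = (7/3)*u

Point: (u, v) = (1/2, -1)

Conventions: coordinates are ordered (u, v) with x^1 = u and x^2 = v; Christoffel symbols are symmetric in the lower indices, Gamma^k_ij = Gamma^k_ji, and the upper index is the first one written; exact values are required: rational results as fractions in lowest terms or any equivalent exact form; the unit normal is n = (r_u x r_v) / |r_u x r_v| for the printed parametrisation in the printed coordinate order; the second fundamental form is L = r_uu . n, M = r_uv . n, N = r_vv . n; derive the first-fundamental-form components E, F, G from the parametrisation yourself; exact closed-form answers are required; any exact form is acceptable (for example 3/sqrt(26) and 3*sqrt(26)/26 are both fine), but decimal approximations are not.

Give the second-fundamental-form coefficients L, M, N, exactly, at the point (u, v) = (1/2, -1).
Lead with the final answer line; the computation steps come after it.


Answer: L = 0, M = 0, N = 4

f = 4, f' = 0, f'' = 0, h' = 7/3, h'' = 0
E = 49/9, F = 0, G = 16; answer radicand W^2 = 49/9
unnormalised second-form numerators: l = 0, m = 0, n = 28/3; L = l/sqrt(49/9), and similarly M = m/sqrt(W^2), N = n/sqrt(W^2)


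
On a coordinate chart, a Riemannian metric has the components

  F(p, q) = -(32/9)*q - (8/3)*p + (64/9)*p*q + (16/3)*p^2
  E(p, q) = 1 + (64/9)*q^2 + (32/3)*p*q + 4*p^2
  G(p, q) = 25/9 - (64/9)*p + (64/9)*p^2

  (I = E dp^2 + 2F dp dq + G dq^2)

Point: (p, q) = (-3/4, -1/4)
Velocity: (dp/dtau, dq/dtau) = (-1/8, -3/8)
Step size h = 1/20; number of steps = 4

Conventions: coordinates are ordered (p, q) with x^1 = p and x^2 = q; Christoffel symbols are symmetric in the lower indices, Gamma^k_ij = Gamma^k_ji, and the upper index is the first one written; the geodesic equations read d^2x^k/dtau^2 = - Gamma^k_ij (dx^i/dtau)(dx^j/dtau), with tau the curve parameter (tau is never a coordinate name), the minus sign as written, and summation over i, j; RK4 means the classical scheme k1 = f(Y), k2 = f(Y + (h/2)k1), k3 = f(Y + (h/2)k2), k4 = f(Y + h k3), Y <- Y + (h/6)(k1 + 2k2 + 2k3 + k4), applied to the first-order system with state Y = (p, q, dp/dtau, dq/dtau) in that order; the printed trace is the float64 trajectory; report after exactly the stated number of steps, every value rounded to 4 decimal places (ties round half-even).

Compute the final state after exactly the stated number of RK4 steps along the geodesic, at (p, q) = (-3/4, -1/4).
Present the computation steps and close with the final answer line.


f(Y) = (dp/dtau, dq/dtau, -Gamma^p_ij Y'^i Y'^j, -Gamma^q_ij Y'^i Y'^j) with the Gammas evaluated at the stage position; h = 0.050000; intermediate values shown to 6 dp
step 0: p = -0.7500, q = -0.2500, dp/dtau = -0.1250, dq/dtau = -0.3750
step 1:
  k1: at (p, q) = (-0.750000, -0.250000), (dp/dtau, dq/dtau) = (-0.125000, -0.375000); Gamma_ppp = -0.257851, Gamma_ppq = -0.343802, Gamma_pqq = 0.000000, Gamma_qpp = -0.396694, Gamma_qpq = -0.528926, Gamma_qqq = 0.000000; k1 = (-0.125000, -0.375000, 0.036260, 0.055785)
  k2: at (p, q) = (-0.753125, -0.259375), (dp/dtau, dq/dtau) = (-0.124093, -0.373605); Gamma_ppp = -0.258615, Gamma_ppq = -0.344820, Gamma_pqq = 0.000000, Gamma_qpp = -0.393193, Gamma_qpq = -0.524258, Gamma_qqq = 0.000000; k2 = (-0.124093, -0.373605, 0.035956, 0.054666)
  k3: at (p, q) = (-0.753102, -0.259340), (dp/dtau, dq/dtau) = (-0.124101, -0.373633); Gamma_ppp = -0.258614, Gamma_ppq = -0.344819, Gamma_pqq = 0.000000, Gamma_qpp = -0.393210, Gamma_qpq = -0.524280, Gamma_qqq = 0.000000; k3 = (-0.124101, -0.373633, 0.035960, 0.054676)
  k4: at (p, q) = (-0.756205, -0.268682), (dp/dtau, dq/dtau) = (-0.123202, -0.372266); Gamma_ppp = -0.259330, Gamma_ppq = -0.345773, Gamma_pqq = 0.000000, Gamma_qpp = -0.389755, Gamma_qpq = -0.519673, Gamma_qqq = 0.000000; k4 = (-0.123202, -0.372266, 0.035653, 0.053585)
  Y <- Y + (h/6)(k1 + 2k2 + 2k3 + k4): p = -0.7562, q = -0.2687, dp/dtau = -0.1232, dq/dtau = -0.3723
step 2:
  k1: at (p, q) = (-0.756205, -0.268681), (dp/dtau, dq/dtau) = (-0.123202, -0.372266); Gamma_ppp = -0.259330, Gamma_ppq = -0.345773, Gamma_pqq = 0.000000, Gamma_qpp = -0.389755, Gamma_qpq = -0.519674, Gamma_qqq = 0.000000; k1 = (-0.123202, -0.372266, 0.035653, 0.053585)
  k2: at (p, q) = (-0.759285, -0.277988), (dp/dtau, dq/dtau) = (-0.122311, -0.370927); Gamma_ppp = -0.259997, Gamma_ppq = -0.346663, Gamma_pqq = 0.000000, Gamma_qpp = -0.386347, Gamma_qpq = -0.515130, Gamma_qqq = 0.000000; k2 = (-0.122311, -0.370927, 0.035345, 0.052521)
  k3: at (p, q) = (-0.759263, -0.277954), (dp/dtau, dq/dtau) = (-0.122319, -0.370953); Gamma_ppp = -0.259997, Gamma_ppq = -0.346662, Gamma_pqq = 0.000000, Gamma_qpp = -0.386363, Gamma_qpq = -0.515150, Gamma_qqq = 0.000000; k3 = (-0.122319, -0.370953, 0.035349, 0.052530)
  k4: at (p, q) = (-0.762321, -0.287229), (dp/dtau, dq/dtau) = (-0.121435, -0.369640); Gamma_ppp = -0.260619, Gamma_ppq = -0.347493, Gamma_pqq = 0.000000, Gamma_qpp = -0.383000, Gamma_qpq = -0.510667, Gamma_qqq = 0.000000; k4 = (-0.121435, -0.369640, 0.035039, 0.051493)
  Y <- Y + (h/6)(k1 + 2k2 + 2k3 + k4): p = -0.7623, q = -0.2872, dp/dtau = -0.1214, dq/dtau = -0.3696
step 3:
  k1: at (p, q) = (-0.762321, -0.287228), (dp/dtau, dq/dtau) = (-0.121435, -0.369640); Gamma_ppp = -0.260619, Gamma_ppq = -0.347493, Gamma_pqq = 0.000000, Gamma_qpp = -0.383000, Gamma_qpq = -0.510667, Gamma_qqq = 0.000000; k1 = (-0.121435, -0.369640, 0.035039, 0.051493)
  k2: at (p, q) = (-0.765357, -0.296469), (dp/dtau, dq/dtau) = (-0.120559, -0.368352); Gamma_ppp = -0.261198, Gamma_ppq = -0.348264, Gamma_pqq = 0.000000, Gamma_qpp = -0.379683, Gamma_qpq = -0.506244, Gamma_qqq = 0.000000; k2 = (-0.120559, -0.368352, 0.034728, 0.050481)
  k3: at (p, q) = (-0.765335, -0.296437), (dp/dtau, dq/dtau) = (-0.120567, -0.368378); Gamma_ppp = -0.261198, Gamma_ppq = -0.348265, Gamma_pqq = 0.000000, Gamma_qpp = -0.379698, Gamma_qpq = -0.506264, Gamma_qqq = 0.000000; k3 = (-0.120567, -0.368378, 0.034733, 0.050490)
  k4: at (p, q) = (-0.768349, -0.305647), (dp/dtau, dq/dtau) = (-0.119698, -0.367115); Gamma_ppp = -0.261736, Gamma_ppq = -0.348981, Gamma_pqq = 0.000000, Gamma_qpp = -0.376425, Gamma_qpq = -0.501899, Gamma_qqq = 0.000000; k4 = (-0.119698, -0.367115, 0.034421, 0.049503)
  Y <- Y + (h/6)(k1 + 2k2 + 2k3 + k4): p = -0.7683, q = -0.3056, dp/dtau = -0.1197, dq/dtau = -0.3671
step 4:
  k1: at (p, q) = (-0.768349, -0.305647), (dp/dtau, dq/dtau) = (-0.119698, -0.367115); Gamma_ppp = -0.261736, Gamma_ppq = -0.348981, Gamma_pqq = 0.000000, Gamma_qpp = -0.376425, Gamma_qpq = -0.501900, Gamma_qqq = 0.000000; k1 = (-0.119698, -0.367115, 0.034421, 0.049503)
  k2: at (p, q) = (-0.771341, -0.314825), (dp/dtau, dq/dtau) = (-0.118838, -0.365878); Gamma_ppp = -0.262233, Gamma_ppq = -0.349644, Gamma_pqq = 0.000000, Gamma_qpp = -0.373196, Gamma_qpq = -0.497595, Gamma_qqq = 0.000000; k2 = (-0.118838, -0.365878, 0.034108, 0.048541)
  k3: at (p, q) = (-0.771320, -0.314794), (dp/dtau, dq/dtau) = (-0.118846, -0.365902); Gamma_ppp = -0.262233, Gamma_ppq = -0.349644, Gamma_pqq = 0.000000, Gamma_qpp = -0.373210, Gamma_qpq = -0.497613, Gamma_qqq = 0.000000; k3 = (-0.118846, -0.365902, 0.034113, 0.048550)
  k4: at (p, q) = (-0.774291, -0.323942), (dp/dtau, dq/dtau) = (-0.117993, -0.364688); Gamma_ppp = -0.262692, Gamma_ppq = -0.350256, Gamma_pqq = 0.000000, Gamma_qpp = -0.370024, Gamma_qpq = -0.493366, Gamma_qqq = 0.000000; k4 = (-0.117993, -0.364688, 0.033801, 0.047611)
  Y <- Y + (h/6)(k1 + 2k2 + 2k3 + k4): p = -0.7743, q = -0.3239, dp/dtau = -0.1180, dq/dtau = -0.3647

Answer: p = -0.7743, q = -0.3239, dp/dtau = -0.1180, dq/dtau = -0.3647


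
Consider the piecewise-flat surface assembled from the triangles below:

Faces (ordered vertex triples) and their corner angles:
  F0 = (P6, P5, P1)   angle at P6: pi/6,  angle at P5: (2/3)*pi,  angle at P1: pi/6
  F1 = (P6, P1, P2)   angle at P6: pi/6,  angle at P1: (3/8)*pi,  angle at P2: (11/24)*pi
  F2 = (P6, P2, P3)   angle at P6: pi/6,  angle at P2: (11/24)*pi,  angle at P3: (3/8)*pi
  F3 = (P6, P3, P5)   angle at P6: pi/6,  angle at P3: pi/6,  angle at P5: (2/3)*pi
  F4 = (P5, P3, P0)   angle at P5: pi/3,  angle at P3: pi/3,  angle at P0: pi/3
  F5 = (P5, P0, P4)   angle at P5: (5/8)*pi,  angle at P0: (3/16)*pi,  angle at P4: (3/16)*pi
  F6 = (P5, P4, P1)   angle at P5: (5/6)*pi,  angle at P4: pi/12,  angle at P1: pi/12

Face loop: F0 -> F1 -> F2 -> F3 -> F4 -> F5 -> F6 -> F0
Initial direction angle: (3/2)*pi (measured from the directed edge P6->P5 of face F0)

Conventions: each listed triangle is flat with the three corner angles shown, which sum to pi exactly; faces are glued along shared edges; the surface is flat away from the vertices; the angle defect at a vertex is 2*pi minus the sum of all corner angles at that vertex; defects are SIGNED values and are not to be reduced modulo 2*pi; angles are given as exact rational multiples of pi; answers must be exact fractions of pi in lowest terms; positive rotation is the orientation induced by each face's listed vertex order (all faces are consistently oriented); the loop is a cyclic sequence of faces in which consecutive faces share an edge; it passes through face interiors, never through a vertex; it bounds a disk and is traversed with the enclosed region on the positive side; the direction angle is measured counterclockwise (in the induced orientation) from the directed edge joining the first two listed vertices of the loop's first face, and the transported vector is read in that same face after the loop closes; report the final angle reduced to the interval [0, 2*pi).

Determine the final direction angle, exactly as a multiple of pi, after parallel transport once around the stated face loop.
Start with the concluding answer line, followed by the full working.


Answer: final direction angle = (41/24)*pi

enclosed vertex P5: corner angles sum to (25/8)*pi, defect = 2*pi - (25/8)*pi = (-9/8)*pi
enclosed vertex P6: corner angles sum to (2/3)*pi, defect = 2*pi - (2/3)*pi = (4/3)*pi
holonomy = initial angle + sum of enclosed defects (mod 2*pi), positive in the induced orientation
final angle = (3/2)*pi + (5/24)*pi = (41/24)*pi (mod 2*pi)


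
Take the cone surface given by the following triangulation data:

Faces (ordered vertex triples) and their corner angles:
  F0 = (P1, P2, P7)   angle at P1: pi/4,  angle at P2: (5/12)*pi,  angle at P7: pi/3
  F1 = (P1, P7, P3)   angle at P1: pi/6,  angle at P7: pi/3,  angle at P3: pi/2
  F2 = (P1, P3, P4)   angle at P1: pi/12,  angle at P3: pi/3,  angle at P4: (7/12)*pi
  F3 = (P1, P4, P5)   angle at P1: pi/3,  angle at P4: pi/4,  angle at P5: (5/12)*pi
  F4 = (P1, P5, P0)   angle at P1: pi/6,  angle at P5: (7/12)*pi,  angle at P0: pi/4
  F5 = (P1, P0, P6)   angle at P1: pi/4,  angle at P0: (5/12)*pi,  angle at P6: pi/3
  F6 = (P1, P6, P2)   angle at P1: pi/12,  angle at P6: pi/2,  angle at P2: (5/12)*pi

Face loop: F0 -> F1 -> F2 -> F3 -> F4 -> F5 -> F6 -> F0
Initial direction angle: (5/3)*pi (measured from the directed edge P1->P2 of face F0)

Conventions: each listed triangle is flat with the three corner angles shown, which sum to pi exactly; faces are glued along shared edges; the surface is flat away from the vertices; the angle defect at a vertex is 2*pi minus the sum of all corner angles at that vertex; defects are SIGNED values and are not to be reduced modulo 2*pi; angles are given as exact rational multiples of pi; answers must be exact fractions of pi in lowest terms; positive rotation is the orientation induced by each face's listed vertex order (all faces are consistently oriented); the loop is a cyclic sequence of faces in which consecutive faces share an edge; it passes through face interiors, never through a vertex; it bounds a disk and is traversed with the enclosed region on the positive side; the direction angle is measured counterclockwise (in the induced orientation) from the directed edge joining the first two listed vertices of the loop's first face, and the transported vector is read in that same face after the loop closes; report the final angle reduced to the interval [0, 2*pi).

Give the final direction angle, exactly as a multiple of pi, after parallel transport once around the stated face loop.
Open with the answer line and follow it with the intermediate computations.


Answer: final direction angle = pi/3

enclosed vertex P1: corner angles sum to (4/3)*pi, defect = 2*pi - (4/3)*pi = (2/3)*pi
the final direction is the initial angle plus the enclosed defects, taken mod 2*pi in the induced orientation
final angle = (5/3)*pi + (2/3)*pi = pi/3 (mod 2*pi)


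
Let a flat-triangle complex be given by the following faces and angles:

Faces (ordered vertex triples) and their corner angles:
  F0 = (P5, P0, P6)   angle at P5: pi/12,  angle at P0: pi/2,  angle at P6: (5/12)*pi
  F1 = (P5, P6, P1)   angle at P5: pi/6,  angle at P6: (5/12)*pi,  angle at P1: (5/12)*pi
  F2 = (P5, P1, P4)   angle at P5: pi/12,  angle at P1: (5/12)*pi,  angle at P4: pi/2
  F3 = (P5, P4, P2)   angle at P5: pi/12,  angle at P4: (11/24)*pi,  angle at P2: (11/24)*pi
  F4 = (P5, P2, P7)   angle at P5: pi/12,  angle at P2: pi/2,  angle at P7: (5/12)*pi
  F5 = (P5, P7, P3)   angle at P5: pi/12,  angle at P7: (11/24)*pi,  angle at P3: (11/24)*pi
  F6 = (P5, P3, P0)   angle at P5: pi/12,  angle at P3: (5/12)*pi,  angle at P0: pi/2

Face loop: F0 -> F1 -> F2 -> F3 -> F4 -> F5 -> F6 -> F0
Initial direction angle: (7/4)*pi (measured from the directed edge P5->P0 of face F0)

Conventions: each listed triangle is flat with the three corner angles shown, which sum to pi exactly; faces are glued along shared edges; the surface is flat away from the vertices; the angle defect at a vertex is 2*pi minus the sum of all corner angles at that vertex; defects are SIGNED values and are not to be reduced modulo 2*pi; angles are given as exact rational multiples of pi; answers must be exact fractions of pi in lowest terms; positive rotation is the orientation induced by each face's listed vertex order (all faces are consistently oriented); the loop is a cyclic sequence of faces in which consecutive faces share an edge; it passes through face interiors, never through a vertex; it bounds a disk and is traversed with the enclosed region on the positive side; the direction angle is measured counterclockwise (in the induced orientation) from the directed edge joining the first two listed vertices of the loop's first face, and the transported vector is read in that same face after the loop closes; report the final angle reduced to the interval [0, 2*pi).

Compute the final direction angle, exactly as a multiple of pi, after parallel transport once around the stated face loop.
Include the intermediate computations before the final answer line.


enclosed vertex P5: corner angles sum to (2/3)*pi, defect = 2*pi - (2/3)*pi = (4/3)*pi
adding the enclosed defects to the starting angle (mod 2*pi, induced orientation) gives the holonomy
final angle = (7/4)*pi + (4/3)*pi = (13/12)*pi (mod 2*pi)

Answer: final direction angle = (13/12)*pi


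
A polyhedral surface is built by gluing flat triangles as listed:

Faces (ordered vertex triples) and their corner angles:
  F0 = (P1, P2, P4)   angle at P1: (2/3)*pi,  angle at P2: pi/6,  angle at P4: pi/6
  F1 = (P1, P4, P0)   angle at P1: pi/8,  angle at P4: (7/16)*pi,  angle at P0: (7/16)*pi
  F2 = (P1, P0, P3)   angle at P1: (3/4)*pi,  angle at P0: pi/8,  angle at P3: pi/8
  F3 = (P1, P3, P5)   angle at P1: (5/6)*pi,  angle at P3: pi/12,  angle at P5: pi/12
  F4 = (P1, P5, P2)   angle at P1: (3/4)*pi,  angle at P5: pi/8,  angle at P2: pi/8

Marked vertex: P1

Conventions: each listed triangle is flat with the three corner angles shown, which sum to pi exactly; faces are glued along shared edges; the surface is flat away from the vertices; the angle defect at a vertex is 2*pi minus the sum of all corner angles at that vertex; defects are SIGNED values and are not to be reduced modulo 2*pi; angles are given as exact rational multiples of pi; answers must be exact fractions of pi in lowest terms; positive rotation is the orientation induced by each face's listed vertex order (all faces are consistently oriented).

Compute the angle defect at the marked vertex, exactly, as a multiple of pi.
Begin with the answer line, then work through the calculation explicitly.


Answer: defect(P1) = (-9/8)*pi

Sum of corner angles at P1: (25/8)*pi
defect = 2*pi - (25/8)*pi


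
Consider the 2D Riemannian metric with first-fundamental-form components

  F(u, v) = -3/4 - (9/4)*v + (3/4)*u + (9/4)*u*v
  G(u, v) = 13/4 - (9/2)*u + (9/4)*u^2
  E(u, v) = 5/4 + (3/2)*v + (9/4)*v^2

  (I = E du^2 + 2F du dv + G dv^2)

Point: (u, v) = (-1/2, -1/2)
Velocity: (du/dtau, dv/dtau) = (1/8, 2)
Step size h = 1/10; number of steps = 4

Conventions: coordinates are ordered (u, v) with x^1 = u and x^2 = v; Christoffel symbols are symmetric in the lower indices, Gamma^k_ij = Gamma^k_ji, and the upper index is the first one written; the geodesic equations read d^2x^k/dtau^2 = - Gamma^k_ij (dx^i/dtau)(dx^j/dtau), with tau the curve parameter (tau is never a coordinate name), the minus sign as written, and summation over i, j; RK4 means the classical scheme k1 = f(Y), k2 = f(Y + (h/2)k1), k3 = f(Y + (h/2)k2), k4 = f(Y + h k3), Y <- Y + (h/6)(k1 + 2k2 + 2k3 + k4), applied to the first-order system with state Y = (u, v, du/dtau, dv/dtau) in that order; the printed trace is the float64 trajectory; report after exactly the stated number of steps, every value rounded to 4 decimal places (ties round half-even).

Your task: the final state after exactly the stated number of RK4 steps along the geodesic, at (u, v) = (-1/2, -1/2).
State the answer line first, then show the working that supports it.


Answer: u = -0.4515, v = 0.3223, du/dtau = 0.1083, dv/dtau = 2.1077

f(Y) = (du/dtau, dv/dtau, -Gamma^u_ij Y'^i Y'^j, -Gamma^v_ij Y'^i Y'^j) with the Gammas evaluated at the stage position; h = 0.100000; intermediate values shown to 6 dp
step 0: u = -0.5000, v = -0.5000, du/dtau = 0.1250, dv/dtau = 2.0000
step 1:
  k1: at (u, v) = (-0.500000, -0.500000), (du/dtau, dv/dtau) = (0.125000, 2.000000); Gamma_uuu = 0.000000, Gamma_uuv = -0.061224, Gamma_uvv = 0.000000, Gamma_vuu = 0.000000, Gamma_vuv = -0.551020, Gamma_vvv = 0.000000; k1 = (0.125000, 2.000000, 0.030612, 0.275510)
  k2: at (u, v) = (-0.493750, -0.400000), (du/dtau, dv/dtau) = (0.126531, 2.013776); Gamma_uuu = 0.000000, Gamma_uuv = -0.024874, Gamma_uvv = 0.000000, Gamma_vuu = 0.000000, Gamma_vuv = -0.557332, Gamma_vvv = 0.000000; k2 = (0.126531, 2.013776, 0.012676, 0.284021)
  k3: at (u, v) = (-0.493673, -0.399311), (du/dtau, dv/dtau) = (0.125634, 2.014201); Gamma_uuu = 0.000000, Gamma_uuv = -0.024620, Gamma_uvv = 0.000000, Gamma_vuu = 0.000000, Gamma_vuv = -0.557370, Gamma_vvv = 0.000000; k3 = (0.125634, 2.014201, 0.012460, 0.282087)
  k4: at (u, v) = (-0.487437, -0.298580), (du/dtau, dv/dtau) = (0.126246, 2.028209); Gamma_uuu = 0.000000, Gamma_uuv = 0.013074, Gamma_uvv = 0.000000, Gamma_vuu = 0.000000, Gamma_vuv = -0.559582, Gamma_vvv = 0.000000; k4 = (0.126246, 2.028209, -0.006696, 0.286566)
  Y <- Y + (h/6)(k1 + 2k2 + 2k3 + k4): u = -0.4874, v = -0.2986, du/dtau = 0.1262, dv/dtau = 2.0282
step 2:
  k1: at (u, v) = (-0.487407, -0.298597), (du/dtau, dv/dtau) = (0.126236, 2.028238); Gamma_uuu = 0.000000, Gamma_uuv = 0.013068, Gamma_uvv = 0.000000, Gamma_vuu = 0.000000, Gamma_vuv = -0.559590, Gamma_vvv = 0.000000; k1 = (0.126236, 2.028238, -0.006692, 0.286552)
  k2: at (u, v) = (-0.481095, -0.197185), (du/dtau, dv/dtau) = (0.125902, 2.042566); Gamma_uuu = 0.000000, Gamma_uuv = 0.051248, Gamma_uvv = 0.000000, Gamma_vuu = 0.000000, Gamma_vuv = -0.557510, Gamma_vvv = 0.000000; k2 = (0.125902, 2.042566, -0.026358, 0.286742)
  k3: at (u, v) = (-0.481112, -0.196469), (du/dtau, dv/dtau) = (0.124919, 2.042575); Gamma_uuu = 0.000000, Gamma_uuv = 0.051513, Gamma_uvv = 0.000000, Gamma_vuu = 0.000000, Gamma_vuv = -0.557465, Gamma_vvv = 0.000000; k3 = (0.124919, 2.042575, -0.026288, 0.284481)
  k4: at (u, v) = (-0.474915, -0.094340), (du/dtau, dv/dtau) = (0.123608, 2.056686); Gamma_uuu = 0.000000, Gamma_uuv = 0.089279, Gamma_uvv = 0.000000, Gamma_vuu = 0.000000, Gamma_vuv = -0.550971, Gamma_vvv = 0.000000; k4 = (0.123608, 2.056686, -0.045393, 0.280138)
  Y <- Y + (h/6)(k1 + 2k2 + 2k3 + k4): u = -0.4749, v = -0.0943, du/dtau = 0.1236, dv/dtau = 2.0567
step 3:
  k1: at (u, v) = (-0.474882, -0.094344), (du/dtau, dv/dtau) = (0.123614, 2.056724); Gamma_uuu = 0.000000, Gamma_uuv = 0.089281, Gamma_uvv = 0.000000, Gamma_vuu = 0.000000, Gamma_vuv = -0.550979, Gamma_vvv = 0.000000; k1 = (0.123614, 2.056724, -0.045397, 0.280161)
  k2: at (u, v) = (-0.468702, 0.008492), (du/dtau, dv/dtau) = (0.121344, 2.070732); Gamma_uuu = 0.000000, Gamma_uuv = 0.125746, Gamma_uvv = 0.000000, Gamma_vuu = 0.000000, Gamma_vuv = -0.540287, Gamma_vvv = 0.000000; k2 = (0.121344, 2.070732, -0.063193, 0.271516)
  k3: at (u, v) = (-0.468815, 0.009193), (du/dtau, dv/dtau) = (0.120454, 2.070300); Gamma_uuu = 0.000000, Gamma_uuv = 0.125966, Gamma_uvv = 0.000000, Gamma_vuu = 0.000000, Gamma_vuv = -0.540167, Gamma_vvv = 0.000000; k3 = (0.120454, 2.070300, -0.062826, 0.269409)
  k4: at (u, v) = (-0.462837, 0.112686), (du/dtau, dv/dtau) = (0.117331, 2.083665); Gamma_uuu = 0.000000, Gamma_uuv = 0.160250, Gamma_uvv = 0.000000, Gamma_vuu = 0.000000, Gamma_vuv = -0.525582, Gamma_vvv = 0.000000; k4 = (0.117331, 2.083665, -0.078355, 0.256987)
  Y <- Y + (h/6)(k1 + 2k2 + 2k3 + k4): u = -0.4628, v = 0.1127, du/dtau = 0.1174, dv/dtau = 2.0837
step 4:
  k1: at (u, v) = (-0.462807, 0.112697), (du/dtau, dv/dtau) = (0.117350, 2.083707); Gamma_uuu = 0.000000, Gamma_uuv = 0.160259, Gamma_uvv = 0.000000, Gamma_vuu = 0.000000, Gamma_vuv = -0.525586, Gamma_vvv = 0.000000; k1 = (0.117350, 2.083707, -0.078374, 0.257037)
  k2: at (u, v) = (-0.456939, 0.216882), (du/dtau, dv/dtau) = (0.113432, 2.096559); Gamma_uuu = 0.000000, Gamma_uuv = 0.191723, Gamma_uvv = 0.000000, Gamma_vuu = 0.000000, Gamma_vuv = -0.507670, Gamma_vvv = 0.000000; k2 = (0.113432, 2.096559, -0.091189, 0.241464)
  k3: at (u, v) = (-0.457135, 0.217525), (du/dtau, dv/dtau) = (0.112791, 2.095780); Gamma_uuu = 0.000000, Gamma_uuv = 0.191861, Gamma_uvv = 0.000000, Gamma_vuu = 0.000000, Gamma_vuv = -0.507512, Gamma_vvv = 0.000000; k3 = (0.112791, 2.095780, -0.090706, 0.239937)
  k4: at (u, v) = (-0.451528, 0.322275), (du/dtau, dv/dtau) = (0.108280, 2.107701); Gamma_uuu = 0.000000, Gamma_uuv = 0.219914, Gamma_uvv = 0.000000, Gamma_vuu = 0.000000, Gamma_vuv = -0.486894, Gamma_vvv = 0.000000; k4 = (0.108280, 2.107701, -0.100378, 0.222239)
  Y <- Y + (h/6)(k1 + 2k2 + 2k3 + k4): u = -0.4515, v = 0.3223, du/dtau = 0.1083, dv/dtau = 2.1077
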